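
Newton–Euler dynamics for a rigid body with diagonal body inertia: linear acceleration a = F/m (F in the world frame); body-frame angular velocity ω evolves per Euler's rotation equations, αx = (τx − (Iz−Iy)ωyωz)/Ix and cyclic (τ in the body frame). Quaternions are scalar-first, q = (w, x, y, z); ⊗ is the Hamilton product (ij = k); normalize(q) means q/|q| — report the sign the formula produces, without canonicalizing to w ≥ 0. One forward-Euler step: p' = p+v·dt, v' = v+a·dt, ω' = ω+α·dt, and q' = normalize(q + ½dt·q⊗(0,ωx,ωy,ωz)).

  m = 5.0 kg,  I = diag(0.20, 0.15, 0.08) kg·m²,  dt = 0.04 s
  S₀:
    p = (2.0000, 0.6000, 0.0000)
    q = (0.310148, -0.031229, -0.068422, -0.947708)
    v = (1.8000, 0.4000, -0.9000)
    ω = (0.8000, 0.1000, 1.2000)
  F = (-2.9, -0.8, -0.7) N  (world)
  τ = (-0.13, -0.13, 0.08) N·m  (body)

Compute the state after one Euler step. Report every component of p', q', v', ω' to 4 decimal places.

p' = (2.0720, 0.6160, -0.0360)
q' = (0.3334, -0.0260, -0.0822, -0.9388)
v' = (1.7768, 0.3936, -0.9056)
ω' = (0.7757, 0.0346, 1.2420)

linear accel F/m = (-0.5800, -0.1600, -0.1400)
p' = p + v·dt = (2.0720, 0.6160, -0.0360)
new velocity v' = (1.7768, 0.3936, -0.9056)
gyro term ω×Iω = (-0.0084, 0.1152, -0.0040)
α = I⁻¹(τ − ω×Iω) = (-0.6080, -1.6347, 1.0500)
new body rate ω' = (0.7757, 0.0346, 1.2420)
2q̇ = q⊗(0,ω) = (1.1690750, 0.2607828, -0.6896768, 0.4237923)
updated quaternion q' = (0.3334, -0.0260, -0.0822, -0.9388)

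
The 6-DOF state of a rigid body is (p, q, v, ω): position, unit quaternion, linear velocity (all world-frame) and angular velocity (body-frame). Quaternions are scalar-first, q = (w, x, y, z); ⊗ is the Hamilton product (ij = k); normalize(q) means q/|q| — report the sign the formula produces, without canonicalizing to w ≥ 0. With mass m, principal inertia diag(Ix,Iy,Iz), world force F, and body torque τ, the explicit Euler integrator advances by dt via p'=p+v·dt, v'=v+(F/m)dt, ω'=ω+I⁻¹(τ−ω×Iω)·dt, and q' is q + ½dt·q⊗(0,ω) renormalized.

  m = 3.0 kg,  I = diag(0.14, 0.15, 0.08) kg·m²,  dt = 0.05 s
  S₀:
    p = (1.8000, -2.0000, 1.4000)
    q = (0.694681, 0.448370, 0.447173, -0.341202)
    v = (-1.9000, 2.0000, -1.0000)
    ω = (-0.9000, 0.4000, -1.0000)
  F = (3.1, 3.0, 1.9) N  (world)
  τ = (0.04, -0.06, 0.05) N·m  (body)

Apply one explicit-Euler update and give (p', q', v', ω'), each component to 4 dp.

p' = (1.7050, -1.9000, 1.3500)
q' = (0.6913, 0.4247, 0.4727, -0.3438)
v' = (-1.8483, 2.0500, -0.9683)
ω' = (-0.8957, 0.3620, -0.9665)

p + v·dt = (1.7050, -1.9000, 1.3500)
v + (F/m)dt = (-1.8483, 2.0500, -0.9683)
α = I⁻¹(τ − ω×Iω) = (0.0857, -0.7600, 0.6700)
ω' = ω + α·dt = (-0.8957, 0.3620, -0.9665)
q⊗(0,ω) = (-0.1165382, -0.9359051, 1.0333242, -0.1128773)
q' = normalize(q + ½dt·q⊗(0,ω)) = (0.6913, 0.4247, 0.4727, -0.3438)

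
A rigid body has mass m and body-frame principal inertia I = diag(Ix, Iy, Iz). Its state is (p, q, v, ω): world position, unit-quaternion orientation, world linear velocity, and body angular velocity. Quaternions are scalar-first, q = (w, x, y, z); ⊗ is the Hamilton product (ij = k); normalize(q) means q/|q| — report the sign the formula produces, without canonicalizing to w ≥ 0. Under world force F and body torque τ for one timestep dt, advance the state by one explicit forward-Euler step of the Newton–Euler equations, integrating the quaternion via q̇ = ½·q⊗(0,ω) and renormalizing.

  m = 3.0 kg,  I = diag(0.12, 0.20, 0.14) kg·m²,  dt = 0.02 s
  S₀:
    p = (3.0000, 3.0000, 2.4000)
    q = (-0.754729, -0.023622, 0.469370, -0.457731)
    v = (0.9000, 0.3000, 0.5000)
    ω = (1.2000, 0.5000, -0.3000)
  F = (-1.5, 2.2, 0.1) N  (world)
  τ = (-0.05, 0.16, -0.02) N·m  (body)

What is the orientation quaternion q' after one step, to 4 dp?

q' = (-0.7581, -0.0318, 0.4600, -0.4612)

Hamilton product q⊗(0,ω) = (-0.3436579, -0.8176203, -0.9337283, -0.3486363)
updated quaternion q' = (-0.7581, -0.0318, 0.4600, -0.4612)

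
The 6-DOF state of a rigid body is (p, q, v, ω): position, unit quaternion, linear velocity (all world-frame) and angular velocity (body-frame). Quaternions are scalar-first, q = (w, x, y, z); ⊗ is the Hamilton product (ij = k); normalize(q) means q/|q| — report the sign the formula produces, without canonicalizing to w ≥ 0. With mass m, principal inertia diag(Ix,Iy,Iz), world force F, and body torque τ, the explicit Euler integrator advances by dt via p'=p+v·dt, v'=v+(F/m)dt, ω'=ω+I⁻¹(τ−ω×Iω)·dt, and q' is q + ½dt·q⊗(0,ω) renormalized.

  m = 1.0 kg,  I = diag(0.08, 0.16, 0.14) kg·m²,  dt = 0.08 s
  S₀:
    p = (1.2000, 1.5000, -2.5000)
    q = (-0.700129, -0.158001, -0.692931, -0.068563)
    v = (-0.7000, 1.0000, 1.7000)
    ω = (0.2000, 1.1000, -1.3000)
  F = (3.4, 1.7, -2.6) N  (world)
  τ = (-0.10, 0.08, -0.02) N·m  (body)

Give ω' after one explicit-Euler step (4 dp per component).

ω' = (0.0714, 1.1322, -1.3215)

precession coupling ω×(Iω) = (0.0286, 0.0156, 0.0176)
α = I⁻¹(τ − ω×Iω) = (-1.6075, 0.4025, -0.2686)
ω' = ω + α·dt = (0.0714, 1.1322, -1.3215)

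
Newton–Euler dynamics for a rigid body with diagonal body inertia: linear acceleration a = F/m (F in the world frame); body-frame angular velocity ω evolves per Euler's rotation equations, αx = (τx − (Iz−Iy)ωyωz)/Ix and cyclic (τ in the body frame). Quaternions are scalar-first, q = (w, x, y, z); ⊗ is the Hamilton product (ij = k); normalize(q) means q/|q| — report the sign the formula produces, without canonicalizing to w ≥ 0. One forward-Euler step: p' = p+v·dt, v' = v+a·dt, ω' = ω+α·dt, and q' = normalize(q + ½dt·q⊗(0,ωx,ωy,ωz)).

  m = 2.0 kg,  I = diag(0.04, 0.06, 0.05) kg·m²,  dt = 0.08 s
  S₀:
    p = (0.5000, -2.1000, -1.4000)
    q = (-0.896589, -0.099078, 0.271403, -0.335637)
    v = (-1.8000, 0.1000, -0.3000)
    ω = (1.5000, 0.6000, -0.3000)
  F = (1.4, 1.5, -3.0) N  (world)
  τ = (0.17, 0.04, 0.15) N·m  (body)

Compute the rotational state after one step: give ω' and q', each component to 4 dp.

(τ − ω×Iω)/I = (4.2050, 0.5917, 2.6400)
ω + α·dt = (1.8364, 0.6473, -0.0888)
q⊗(0,ω) = (-0.1149159, -1.2249222, -1.0711323, -0.1975746)
updated quaternion q' = (-0.8992, -0.1478, 0.2281, -0.3428)

ω' = (1.8364, 0.6473, -0.0888)
q' = (-0.8992, -0.1478, 0.2281, -0.3428)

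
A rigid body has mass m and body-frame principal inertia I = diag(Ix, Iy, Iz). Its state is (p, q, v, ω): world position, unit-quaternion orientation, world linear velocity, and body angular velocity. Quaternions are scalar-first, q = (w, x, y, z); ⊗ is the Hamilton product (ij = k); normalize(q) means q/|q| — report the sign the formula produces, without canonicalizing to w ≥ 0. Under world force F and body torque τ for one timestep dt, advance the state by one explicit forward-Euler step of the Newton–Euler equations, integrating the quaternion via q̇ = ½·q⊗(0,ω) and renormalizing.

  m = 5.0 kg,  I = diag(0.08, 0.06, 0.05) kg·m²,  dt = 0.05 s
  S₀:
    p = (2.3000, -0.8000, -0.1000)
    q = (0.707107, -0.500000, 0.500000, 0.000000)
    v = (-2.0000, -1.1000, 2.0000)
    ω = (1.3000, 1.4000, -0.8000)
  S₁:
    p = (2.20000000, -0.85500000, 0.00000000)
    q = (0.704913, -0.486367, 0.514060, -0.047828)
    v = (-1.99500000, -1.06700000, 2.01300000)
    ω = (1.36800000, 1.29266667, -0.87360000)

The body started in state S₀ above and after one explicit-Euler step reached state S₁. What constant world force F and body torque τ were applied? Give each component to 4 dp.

Δω = ω₁−ω₀ = (0.06800000, -0.10733333, -0.07360000)
precession coupling = (0.0112, -0.0312, -0.0364)
I·α + gyro = (0.1200, -0.1600, -0.1100)
Δv = v₁−v₀ = (0.00500000, 0.03300000, 0.01300000)
m·(v₁−v₀)/dt = (0.5000, 3.3000, 1.3000)

F = (0.5000, 3.3000, 1.3000)
τ = (0.1200, -0.1600, -0.1100)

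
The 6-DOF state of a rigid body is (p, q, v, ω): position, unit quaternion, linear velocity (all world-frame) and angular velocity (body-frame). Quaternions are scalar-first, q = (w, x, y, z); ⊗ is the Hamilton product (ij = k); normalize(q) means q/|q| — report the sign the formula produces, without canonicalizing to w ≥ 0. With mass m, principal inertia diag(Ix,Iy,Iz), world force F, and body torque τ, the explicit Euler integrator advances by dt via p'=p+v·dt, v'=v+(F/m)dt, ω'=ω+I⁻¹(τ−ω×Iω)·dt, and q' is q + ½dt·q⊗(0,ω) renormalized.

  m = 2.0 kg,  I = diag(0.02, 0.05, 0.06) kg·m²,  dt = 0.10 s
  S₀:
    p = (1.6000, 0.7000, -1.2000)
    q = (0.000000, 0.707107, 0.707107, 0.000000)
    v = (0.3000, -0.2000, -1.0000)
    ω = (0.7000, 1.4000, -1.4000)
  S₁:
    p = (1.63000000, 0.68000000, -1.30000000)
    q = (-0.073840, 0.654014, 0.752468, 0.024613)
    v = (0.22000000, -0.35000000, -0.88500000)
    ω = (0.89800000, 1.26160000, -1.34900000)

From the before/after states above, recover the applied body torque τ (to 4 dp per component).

τ = (0.0200, -0.0300, 0.0600)

rate change Δω = (0.19800000, -0.13840000, 0.05100000)
ω₀×(Iω₀) = (-0.0196, 0.0392, 0.0294)
applied torque τ = (0.0200, -0.0300, 0.0600)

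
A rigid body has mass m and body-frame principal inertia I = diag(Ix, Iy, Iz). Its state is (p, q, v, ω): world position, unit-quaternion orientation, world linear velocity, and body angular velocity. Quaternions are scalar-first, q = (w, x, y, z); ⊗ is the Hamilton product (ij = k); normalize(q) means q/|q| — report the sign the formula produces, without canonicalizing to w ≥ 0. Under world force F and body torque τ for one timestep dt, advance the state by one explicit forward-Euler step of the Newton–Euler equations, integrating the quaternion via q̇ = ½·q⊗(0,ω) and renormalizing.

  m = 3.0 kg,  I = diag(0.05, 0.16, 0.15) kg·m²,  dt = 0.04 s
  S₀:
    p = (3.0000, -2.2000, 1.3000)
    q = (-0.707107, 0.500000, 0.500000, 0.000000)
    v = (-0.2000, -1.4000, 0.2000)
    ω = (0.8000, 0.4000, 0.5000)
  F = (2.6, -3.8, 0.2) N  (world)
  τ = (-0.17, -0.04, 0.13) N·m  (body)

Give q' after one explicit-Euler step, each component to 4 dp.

q' = (-0.7190, 0.4936, 0.4892, -0.0111)

Hamilton product q⊗(0,ω) = (-0.6000000, -0.3156856, -0.5328428, -0.5535535)
q' = normalize(q + ½dt·q⊗(0,ω)) = (-0.7190, 0.4936, 0.4892, -0.0111)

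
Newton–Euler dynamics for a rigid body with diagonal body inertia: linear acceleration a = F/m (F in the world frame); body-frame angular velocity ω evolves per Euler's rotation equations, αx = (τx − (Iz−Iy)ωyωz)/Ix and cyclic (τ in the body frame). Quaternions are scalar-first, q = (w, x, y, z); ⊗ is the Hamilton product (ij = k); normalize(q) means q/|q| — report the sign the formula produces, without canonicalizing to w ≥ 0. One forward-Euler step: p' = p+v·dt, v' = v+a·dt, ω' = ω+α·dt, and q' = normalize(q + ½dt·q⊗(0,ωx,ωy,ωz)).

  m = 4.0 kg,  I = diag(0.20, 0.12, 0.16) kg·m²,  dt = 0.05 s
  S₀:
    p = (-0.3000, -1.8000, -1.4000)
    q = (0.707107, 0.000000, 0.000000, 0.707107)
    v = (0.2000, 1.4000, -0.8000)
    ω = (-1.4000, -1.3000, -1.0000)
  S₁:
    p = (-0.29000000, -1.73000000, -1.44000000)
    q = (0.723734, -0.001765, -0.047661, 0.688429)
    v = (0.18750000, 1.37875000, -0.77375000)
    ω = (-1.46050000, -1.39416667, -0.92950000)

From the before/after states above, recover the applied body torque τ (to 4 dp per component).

τ = (-0.1900, -0.1700, 0.0800)

rate change Δω = (-0.06050000, -0.09416667, 0.07050000)
τ = I·(Δω/dt) + ω₀×(Iω₀) = (-0.1900, -0.1700, 0.0800)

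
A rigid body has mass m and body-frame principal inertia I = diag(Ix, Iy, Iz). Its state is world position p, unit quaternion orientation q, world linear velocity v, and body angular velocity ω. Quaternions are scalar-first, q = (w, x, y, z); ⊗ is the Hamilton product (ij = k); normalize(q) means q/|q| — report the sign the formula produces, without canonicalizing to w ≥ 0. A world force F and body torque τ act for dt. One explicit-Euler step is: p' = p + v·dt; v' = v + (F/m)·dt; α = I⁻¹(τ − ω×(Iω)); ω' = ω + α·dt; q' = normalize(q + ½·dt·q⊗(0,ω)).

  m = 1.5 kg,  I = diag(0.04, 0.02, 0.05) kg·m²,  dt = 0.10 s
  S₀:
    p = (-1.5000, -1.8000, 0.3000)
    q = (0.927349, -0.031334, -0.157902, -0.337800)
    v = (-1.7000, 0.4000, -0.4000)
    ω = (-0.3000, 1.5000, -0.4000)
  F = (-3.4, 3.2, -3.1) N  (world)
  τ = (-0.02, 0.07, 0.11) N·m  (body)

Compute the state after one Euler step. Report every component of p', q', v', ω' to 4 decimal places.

p' = (-1.6700, -1.7600, 0.2600)
q' = (0.9291, -0.0167, -0.0836, -0.3599)
v' = (-1.9267, 0.6133, -0.6067)
ω' = (-0.3050, 1.8560, -0.1980)

angular accel α = (-0.0500, 3.5600, 2.0200)
ω + α·dt = (-0.3050, 1.8560, -0.1980)
2q̇ = q⊗(0,ω) = (0.0923328, 0.2916561, 1.4798299, -0.4653112)
updated quaternion q' = (0.9291, -0.0167, -0.0836, -0.3599)
a = F/m = (-2.2667, 2.1333, -2.0667)
p + v·dt = (-1.6700, -1.7600, 0.2600)
new velocity v' = (-1.9267, 0.6133, -0.6067)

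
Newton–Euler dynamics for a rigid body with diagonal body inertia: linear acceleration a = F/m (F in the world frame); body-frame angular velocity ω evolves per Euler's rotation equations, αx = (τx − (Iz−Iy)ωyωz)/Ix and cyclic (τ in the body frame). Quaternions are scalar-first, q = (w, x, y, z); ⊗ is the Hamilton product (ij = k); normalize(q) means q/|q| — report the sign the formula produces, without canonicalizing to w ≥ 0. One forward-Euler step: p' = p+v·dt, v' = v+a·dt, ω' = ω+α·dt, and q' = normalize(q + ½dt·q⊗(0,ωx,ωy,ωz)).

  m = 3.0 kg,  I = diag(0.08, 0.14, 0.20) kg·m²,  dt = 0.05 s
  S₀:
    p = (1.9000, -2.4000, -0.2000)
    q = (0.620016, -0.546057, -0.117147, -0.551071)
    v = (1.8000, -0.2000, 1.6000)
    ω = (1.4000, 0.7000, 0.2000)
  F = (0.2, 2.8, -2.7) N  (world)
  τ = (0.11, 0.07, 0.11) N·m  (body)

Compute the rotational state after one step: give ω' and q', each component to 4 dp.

ω' = (1.4635, 0.7370, 0.2128)
q' = (0.6434, -0.5149, -0.1228, -0.5530)

precession coupling ω×(Iω) = (0.0084, -0.0336, 0.0588)
α = I⁻¹(τ − ω×Iω) = (1.2700, 0.7400, 0.2560)
ω' = ω + α·dt = (1.4635, 0.7370, 0.2128)
2q̇ = q⊗(0,ω) = (0.9566969, 1.2303427, -0.2282768, -0.0942309)
q + ½dt·q⊗(0,ω), renormalized = (0.6434, -0.5149, -0.1228, -0.5530)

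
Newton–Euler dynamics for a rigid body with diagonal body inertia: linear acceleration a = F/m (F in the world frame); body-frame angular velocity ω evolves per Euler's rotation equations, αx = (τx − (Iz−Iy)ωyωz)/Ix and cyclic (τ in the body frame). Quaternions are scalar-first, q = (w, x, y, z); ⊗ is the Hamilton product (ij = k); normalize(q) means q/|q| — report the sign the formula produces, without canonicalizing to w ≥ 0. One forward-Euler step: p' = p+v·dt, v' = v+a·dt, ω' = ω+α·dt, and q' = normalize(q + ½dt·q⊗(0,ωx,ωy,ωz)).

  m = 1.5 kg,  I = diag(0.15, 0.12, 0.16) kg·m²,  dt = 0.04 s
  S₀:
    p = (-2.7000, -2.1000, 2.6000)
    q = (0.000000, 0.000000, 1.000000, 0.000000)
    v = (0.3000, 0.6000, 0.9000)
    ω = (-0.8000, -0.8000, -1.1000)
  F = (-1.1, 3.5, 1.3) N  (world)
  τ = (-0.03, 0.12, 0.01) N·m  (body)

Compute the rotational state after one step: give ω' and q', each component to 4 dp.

ω' = (-0.8174, -0.7571, -1.0927)
q' = (0.0160, -0.0220, 0.9995, 0.0160)

ω×(Iω) gyroscopic = (0.0352, -0.0088, -0.0192)
angular accel α = (-0.4347, 1.0733, 0.1825)
new body rate ω' = (-0.8174, -0.7571, -1.0927)
Hamilton product q⊗(0,ω) = (0.8000000, -1.1000000, 0.0000000, 0.8000000)
q' = normalize(q + ½dt·q⊗(0,ω)) = (0.0160, -0.0220, 0.9995, 0.0160)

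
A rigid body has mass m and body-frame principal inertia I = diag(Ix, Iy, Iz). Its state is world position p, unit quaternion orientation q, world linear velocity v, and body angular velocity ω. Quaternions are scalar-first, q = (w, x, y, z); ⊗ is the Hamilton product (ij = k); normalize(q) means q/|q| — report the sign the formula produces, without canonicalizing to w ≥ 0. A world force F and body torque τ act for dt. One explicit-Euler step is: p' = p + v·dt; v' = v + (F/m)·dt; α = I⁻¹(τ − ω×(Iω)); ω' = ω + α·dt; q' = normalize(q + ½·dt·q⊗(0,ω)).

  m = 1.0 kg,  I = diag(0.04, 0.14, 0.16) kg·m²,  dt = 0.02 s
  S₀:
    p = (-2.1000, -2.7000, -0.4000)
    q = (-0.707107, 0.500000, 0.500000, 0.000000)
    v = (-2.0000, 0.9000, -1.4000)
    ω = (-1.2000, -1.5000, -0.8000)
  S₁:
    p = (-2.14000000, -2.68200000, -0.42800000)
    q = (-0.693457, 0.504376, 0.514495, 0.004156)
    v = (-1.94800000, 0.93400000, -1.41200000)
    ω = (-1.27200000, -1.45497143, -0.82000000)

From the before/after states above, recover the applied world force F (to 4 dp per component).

F = (2.6000, 1.7000, -0.6000)

v₁ − v₀ = (0.05200000, 0.03400000, -0.01200000)
F = m·Δv/dt = (2.6000, 1.7000, -0.6000)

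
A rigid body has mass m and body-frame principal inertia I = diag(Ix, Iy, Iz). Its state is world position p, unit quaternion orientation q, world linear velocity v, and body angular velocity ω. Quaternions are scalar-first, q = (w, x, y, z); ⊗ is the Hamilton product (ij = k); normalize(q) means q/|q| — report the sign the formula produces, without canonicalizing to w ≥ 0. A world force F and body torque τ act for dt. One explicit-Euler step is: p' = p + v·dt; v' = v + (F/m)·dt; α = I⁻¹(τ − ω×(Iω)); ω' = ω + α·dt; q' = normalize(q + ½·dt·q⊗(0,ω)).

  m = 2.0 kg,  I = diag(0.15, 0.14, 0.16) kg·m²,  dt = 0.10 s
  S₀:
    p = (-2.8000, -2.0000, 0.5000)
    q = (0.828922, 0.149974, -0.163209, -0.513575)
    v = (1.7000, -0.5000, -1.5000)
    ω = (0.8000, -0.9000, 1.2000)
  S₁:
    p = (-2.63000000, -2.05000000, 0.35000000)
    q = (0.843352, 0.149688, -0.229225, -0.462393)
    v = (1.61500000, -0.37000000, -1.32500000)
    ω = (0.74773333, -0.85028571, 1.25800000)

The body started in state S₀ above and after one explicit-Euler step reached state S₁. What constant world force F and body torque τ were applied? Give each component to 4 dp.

ω₁ − ω₀ = (-0.05226667, 0.04971429, 0.05800000)
gyro term ω₀×Iω₀ = (-0.0216, -0.0096, 0.0072)
applied torque τ = (-0.1000, 0.0600, 0.1000)
velocity change Δv = (-0.08500000, 0.13000000, 0.17500000)
m·(v₁−v₀)/dt = (-1.7000, 2.6000, 3.5000)

F = (-1.7000, 2.6000, 3.5000)
τ = (-0.1000, 0.0600, 0.1000)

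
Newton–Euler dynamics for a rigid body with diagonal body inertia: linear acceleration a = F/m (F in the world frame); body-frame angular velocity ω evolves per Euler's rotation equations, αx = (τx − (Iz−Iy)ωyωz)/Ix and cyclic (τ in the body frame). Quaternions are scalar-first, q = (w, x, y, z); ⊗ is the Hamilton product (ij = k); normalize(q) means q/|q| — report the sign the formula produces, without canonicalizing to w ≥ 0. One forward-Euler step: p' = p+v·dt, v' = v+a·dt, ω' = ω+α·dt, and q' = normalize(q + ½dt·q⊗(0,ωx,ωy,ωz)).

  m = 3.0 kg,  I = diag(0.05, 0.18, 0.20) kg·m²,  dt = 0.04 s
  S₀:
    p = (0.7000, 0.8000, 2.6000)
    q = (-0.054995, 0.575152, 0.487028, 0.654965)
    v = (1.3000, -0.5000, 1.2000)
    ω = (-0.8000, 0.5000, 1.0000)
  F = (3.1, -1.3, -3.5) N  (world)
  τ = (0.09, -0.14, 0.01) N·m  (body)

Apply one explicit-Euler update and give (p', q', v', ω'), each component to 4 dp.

p' = p + v·dt = (0.7520, 0.7800, 2.6480)
v + (F/m)dt = (1.3413, -0.5173, 1.1533)
precession coupling ω×(Iω) = (0.0100, 0.1200, -0.0520)
α = I⁻¹(τ − ω×Iω) = (1.6000, -1.4444, 0.3100)
ω' = ω + α·dt = (-0.7360, 0.4422, 1.0124)
q⊗(0,ω) = (-0.4383574, 0.2035415, -1.1266215, 0.6222034)
q' = normalize(q + ½dt·q⊗(0,ω)) = (-0.0637, 0.5790, 0.4643, 0.6672)

p' = (0.7520, 0.7800, 2.6480)
q' = (-0.0637, 0.5790, 0.4643, 0.6672)
v' = (1.3413, -0.5173, 1.1533)
ω' = (-0.7360, 0.4422, 1.0124)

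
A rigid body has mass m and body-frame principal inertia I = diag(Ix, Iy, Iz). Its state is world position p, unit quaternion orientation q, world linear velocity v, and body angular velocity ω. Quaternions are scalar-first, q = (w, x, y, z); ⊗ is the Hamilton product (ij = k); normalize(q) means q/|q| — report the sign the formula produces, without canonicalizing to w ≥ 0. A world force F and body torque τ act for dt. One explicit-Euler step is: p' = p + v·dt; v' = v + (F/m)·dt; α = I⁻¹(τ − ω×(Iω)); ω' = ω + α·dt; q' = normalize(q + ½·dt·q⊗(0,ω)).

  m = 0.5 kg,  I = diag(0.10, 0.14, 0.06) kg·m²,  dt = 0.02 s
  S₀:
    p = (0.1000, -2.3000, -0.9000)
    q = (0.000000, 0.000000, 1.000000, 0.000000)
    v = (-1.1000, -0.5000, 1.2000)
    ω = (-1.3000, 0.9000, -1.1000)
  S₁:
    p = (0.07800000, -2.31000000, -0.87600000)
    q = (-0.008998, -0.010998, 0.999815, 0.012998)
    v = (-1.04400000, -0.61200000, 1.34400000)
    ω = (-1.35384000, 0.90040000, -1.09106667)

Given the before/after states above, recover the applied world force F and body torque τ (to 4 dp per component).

F = (1.4000, -2.8000, 3.6000)
τ = (-0.1900, 0.0600, -0.0200)

rate change Δω = (-0.05384000, 0.00040000, 0.00893333)
ω₀×(Iω₀) = (0.0792, 0.0572, -0.0468)
τ = I·(Δω/dt) + ω₀×(Iω₀) = (-0.1900, 0.0600, -0.0200)
velocity change Δv = (0.05600000, -0.11200000, 0.14400000)
F = m·Δv/dt = (1.4000, -2.8000, 3.6000)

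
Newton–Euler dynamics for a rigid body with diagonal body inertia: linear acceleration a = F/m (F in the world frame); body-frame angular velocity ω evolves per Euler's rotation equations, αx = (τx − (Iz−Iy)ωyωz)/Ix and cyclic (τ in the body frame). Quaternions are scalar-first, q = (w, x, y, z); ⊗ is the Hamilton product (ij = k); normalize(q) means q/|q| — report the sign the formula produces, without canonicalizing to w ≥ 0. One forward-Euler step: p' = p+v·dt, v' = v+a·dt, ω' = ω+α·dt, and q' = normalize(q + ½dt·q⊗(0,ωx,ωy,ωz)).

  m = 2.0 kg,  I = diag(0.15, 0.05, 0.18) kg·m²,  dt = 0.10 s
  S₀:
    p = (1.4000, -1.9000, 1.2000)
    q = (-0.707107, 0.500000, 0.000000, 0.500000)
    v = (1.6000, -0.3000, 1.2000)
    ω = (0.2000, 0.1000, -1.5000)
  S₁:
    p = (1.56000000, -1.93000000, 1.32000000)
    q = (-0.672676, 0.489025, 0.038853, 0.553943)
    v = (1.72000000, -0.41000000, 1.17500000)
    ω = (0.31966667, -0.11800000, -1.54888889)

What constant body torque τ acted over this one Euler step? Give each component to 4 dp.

ω₁ − ω₀ = (0.11966667, -0.21800000, -0.04888889)
precession coupling = (-0.0195, 0.0090, -0.0020)
applied torque τ = (0.1600, -0.1000, -0.0900)

τ = (0.1600, -0.1000, -0.0900)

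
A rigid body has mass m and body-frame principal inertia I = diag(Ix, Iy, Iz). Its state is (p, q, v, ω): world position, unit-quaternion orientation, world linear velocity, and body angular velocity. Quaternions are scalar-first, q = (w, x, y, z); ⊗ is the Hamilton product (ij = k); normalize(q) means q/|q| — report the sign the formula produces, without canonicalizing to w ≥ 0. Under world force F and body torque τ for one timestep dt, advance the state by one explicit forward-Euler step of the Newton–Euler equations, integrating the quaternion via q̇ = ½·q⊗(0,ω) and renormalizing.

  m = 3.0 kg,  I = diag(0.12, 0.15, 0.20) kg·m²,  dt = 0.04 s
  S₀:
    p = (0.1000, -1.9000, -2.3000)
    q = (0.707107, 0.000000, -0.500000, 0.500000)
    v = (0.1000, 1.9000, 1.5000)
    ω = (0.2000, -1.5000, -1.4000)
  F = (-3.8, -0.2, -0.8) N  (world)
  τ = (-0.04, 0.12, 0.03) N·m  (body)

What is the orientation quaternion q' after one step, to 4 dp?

q' = (0.7055, 0.0318, -0.5188, 0.4818)

q⊗(0,ω) = (-0.0500000, 1.5914214, -0.9606605, -0.8899498)
q + ½dt·q⊗(0,ω), renormalized = (0.7055, 0.0318, -0.5188, 0.4818)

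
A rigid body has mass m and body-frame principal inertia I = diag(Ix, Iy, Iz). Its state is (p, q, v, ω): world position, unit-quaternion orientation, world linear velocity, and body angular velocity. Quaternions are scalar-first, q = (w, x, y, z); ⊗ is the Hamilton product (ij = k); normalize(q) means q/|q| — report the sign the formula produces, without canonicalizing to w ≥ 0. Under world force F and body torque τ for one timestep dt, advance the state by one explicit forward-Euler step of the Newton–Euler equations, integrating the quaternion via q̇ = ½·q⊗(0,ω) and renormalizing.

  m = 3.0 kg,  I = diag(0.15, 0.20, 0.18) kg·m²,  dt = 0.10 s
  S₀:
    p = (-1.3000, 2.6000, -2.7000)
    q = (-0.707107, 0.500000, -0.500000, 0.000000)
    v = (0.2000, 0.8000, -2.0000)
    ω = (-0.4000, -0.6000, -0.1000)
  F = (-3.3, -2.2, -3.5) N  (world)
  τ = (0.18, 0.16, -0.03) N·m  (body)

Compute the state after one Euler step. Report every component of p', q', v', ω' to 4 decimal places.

p' = (-1.2800, 2.6800, -2.9000)
q' = (-0.7116, 0.5163, -0.4760, -0.0215)
v' = (0.0900, 0.7267, -2.1167)
ω' = (-0.2792, -0.5194, -0.1233)

ω×(Iω) gyroscopic = (-0.0012, -0.0012, 0.0120)
(τ − ω×Iω)/I = (1.2080, 0.8060, -0.2333)
ω + α·dt = (-0.2792, -0.5194, -0.1233)
Hamilton product q⊗(0,ω) = (-0.1000000, 0.3328428, 0.4742642, -0.4292893)
q' = normalize(q + ½dt·q⊗(0,ω)) = (-0.7116, 0.5163, -0.4760, -0.0215)
a = F/m = (-1.1000, -0.7333, -1.1667)
new position p' = (-1.2800, 2.6800, -2.9000)
v' = v + a·dt = (0.0900, 0.7267, -2.1167)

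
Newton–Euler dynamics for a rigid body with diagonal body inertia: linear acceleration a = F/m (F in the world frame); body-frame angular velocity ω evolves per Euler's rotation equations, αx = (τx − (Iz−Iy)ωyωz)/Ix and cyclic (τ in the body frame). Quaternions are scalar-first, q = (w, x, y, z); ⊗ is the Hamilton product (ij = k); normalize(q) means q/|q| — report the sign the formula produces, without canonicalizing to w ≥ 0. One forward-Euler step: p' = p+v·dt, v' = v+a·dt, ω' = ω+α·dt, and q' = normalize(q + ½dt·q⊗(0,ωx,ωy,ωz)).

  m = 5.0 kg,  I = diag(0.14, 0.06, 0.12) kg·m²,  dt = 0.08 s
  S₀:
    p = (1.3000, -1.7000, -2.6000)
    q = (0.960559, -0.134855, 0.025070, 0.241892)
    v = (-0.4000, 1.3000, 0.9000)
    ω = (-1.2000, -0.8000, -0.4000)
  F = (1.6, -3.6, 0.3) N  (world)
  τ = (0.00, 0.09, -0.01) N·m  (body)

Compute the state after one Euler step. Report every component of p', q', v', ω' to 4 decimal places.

linear accel F/m = (0.3200, -0.7200, 0.0600)
new position p' = (1.2680, -1.5960, -2.5280)
new velocity v' = (-0.3744, 1.2424, 0.9048)
angular accel α = (-0.1371, 1.3400, 0.5567)
new body rate ω' = (-1.2110, -0.6928, -0.3555)
2q̇ = q⊗(0,ω) = (-0.0450132, -0.9691852, -1.1126596, -0.2462556)
q + ½dt·q⊗(0,ω), renormalized = (0.9570, -0.1733, -0.0194, 0.2316)

p' = (1.2680, -1.5960, -2.5280)
q' = (0.9570, -0.1733, -0.0194, 0.2316)
v' = (-0.3744, 1.2424, 0.9048)
ω' = (-1.2110, -0.6928, -0.3555)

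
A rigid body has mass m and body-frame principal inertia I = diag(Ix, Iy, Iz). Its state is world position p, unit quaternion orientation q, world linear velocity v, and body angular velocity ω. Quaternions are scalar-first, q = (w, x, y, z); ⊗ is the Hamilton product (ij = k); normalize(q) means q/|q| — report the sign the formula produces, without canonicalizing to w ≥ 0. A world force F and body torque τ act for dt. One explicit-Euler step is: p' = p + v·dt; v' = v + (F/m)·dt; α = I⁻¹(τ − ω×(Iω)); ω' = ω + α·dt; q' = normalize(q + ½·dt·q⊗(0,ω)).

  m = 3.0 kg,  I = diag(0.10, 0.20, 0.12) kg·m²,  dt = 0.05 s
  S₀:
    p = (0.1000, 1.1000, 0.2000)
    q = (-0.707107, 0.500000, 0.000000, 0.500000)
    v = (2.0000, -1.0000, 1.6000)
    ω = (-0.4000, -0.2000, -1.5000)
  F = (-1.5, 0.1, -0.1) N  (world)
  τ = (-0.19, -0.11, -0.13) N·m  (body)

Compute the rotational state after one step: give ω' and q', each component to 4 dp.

precession coupling ω×(Iω) = (-0.0240, -0.0120, 0.0080)
(τ − ω×Iω)/I = (-1.6600, -0.4900, -1.1500)
ω' = ω + α·dt = (-0.4830, -0.2245, -1.5575)
Hamilton product q⊗(0,ω) = (0.9500000, 0.3828428, 0.6914214, 0.9606605)
q + ½dt·q⊗(0,ω), renormalized = (-0.6828, 0.5092, 0.0173, 0.5236)

ω' = (-0.4830, -0.2245, -1.5575)
q' = (-0.6828, 0.5092, 0.0173, 0.5236)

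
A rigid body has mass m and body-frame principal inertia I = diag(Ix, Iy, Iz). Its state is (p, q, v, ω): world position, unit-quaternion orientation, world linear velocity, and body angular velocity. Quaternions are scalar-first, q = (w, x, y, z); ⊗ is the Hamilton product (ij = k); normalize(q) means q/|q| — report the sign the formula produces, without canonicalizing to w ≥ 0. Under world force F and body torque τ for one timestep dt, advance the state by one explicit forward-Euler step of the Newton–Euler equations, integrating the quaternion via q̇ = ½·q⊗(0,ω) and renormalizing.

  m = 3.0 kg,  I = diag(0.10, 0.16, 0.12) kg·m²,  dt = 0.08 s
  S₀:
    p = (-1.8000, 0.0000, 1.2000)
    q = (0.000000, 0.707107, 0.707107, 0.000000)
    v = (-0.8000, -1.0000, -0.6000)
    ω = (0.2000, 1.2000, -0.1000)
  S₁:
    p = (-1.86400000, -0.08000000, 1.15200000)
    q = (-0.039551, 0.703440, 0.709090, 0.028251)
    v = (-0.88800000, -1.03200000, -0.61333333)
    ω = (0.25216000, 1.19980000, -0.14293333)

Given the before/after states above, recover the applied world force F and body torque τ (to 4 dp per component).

F = (-3.3000, -1.2000, -0.5000)
τ = (0.0700, 0.0000, -0.0500)

Δω = ω₁−ω₀ = (0.05216000, -0.00020000, -0.04293333)
applied torque τ = (0.0700, 0.0000, -0.0500)
Δv = v₁−v₀ = (-0.08800000, -0.03200000, -0.01333333)
m·(v₁−v₀)/dt = (-3.3000, -1.2000, -0.5000)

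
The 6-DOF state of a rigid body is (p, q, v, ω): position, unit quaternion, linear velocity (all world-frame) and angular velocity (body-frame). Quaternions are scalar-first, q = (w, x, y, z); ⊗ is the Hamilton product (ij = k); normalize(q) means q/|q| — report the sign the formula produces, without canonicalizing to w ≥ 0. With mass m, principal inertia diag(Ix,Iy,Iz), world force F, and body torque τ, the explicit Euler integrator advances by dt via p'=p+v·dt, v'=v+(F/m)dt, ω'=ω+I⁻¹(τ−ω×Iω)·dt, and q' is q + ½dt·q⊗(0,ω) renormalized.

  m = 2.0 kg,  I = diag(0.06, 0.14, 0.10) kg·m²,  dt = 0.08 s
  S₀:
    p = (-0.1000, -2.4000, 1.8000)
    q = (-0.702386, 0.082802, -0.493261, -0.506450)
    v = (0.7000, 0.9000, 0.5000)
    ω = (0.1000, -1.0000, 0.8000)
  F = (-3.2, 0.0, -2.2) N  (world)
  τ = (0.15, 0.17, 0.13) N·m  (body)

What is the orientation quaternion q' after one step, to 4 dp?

q⊗(0,ω) = (-0.0963812, -0.9712974, 0.5854994, -0.5953847)
q' = normalize(q + ½dt·q⊗(0,ω)) = (-0.7053, 0.0439, -0.4692, -0.5296)

q' = (-0.7053, 0.0439, -0.4692, -0.5296)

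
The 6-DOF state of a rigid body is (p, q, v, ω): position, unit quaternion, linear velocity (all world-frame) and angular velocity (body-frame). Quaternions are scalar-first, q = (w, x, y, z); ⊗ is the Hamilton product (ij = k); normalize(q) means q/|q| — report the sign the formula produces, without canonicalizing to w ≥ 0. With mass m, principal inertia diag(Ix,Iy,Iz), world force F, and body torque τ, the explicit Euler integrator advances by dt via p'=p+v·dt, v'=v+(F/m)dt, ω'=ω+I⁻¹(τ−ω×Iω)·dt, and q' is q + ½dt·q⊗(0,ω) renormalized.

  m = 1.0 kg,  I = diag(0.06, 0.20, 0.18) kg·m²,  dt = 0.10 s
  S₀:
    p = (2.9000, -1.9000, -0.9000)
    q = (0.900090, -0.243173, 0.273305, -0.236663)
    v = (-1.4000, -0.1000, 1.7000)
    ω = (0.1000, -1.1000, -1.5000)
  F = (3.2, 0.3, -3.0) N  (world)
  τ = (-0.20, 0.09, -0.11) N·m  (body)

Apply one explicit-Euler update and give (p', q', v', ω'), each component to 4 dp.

p' = (2.7600, -1.9100, -0.7300)
q' = (0.8947, -0.2710, 0.2035, -0.2909)
v' = (-1.0800, -0.0700, 1.4000)
ω' = (-0.1783, -1.0640, -1.5526)

a = (3.2000, 0.3000, -3.0000)
new position p' = (2.7600, -1.9100, -0.7300)
v' = v + a·dt = (-1.0800, -0.0700, 1.4000)
precession coupling ω×(Iω) = (-0.0330, 0.0180, -0.0154)
α = I⁻¹(τ − ω×Iω) = (-2.7833, 0.3600, -0.5256)
ω' = ω + α·dt = (-0.1783, -1.0640, -1.5526)
2q̇ = q⊗(0,ω) = (-0.0300417, -0.5802778, -1.3785248, -1.1099752)
q' = normalize(q + ½dt·q⊗(0,ω)) = (0.8947, -0.2710, 0.2035, -0.2909)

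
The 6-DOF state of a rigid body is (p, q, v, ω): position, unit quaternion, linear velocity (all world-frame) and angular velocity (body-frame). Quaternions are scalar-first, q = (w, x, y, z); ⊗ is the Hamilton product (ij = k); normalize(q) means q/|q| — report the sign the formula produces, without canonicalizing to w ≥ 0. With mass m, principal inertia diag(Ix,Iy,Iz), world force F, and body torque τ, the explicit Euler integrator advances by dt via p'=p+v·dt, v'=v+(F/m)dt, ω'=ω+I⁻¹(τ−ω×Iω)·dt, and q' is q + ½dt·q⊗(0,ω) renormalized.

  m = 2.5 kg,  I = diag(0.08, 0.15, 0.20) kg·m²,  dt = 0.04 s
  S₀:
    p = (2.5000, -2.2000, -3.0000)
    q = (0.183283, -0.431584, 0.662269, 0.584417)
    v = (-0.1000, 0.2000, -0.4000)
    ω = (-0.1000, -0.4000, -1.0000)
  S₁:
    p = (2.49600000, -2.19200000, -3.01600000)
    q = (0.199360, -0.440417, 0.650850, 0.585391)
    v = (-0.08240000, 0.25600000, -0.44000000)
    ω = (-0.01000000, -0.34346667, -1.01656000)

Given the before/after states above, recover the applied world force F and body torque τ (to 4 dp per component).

F = (1.1000, 3.5000, -2.5000)
τ = (0.2000, 0.2000, -0.0800)

Δv = v₁−v₀ = (0.01760000, 0.05600000, -0.04000000)
applied force F = (1.1000, 3.5000, -2.5000)
ω₁ − ω₀ = (0.09000000, 0.05653333, -0.01656000)
gyro term ω₀×Iω₀ = (0.0200, -0.0120, 0.0028)
τ = I·(Δω/dt) + ω₀×(Iω₀) = (0.2000, 0.2000, -0.0800)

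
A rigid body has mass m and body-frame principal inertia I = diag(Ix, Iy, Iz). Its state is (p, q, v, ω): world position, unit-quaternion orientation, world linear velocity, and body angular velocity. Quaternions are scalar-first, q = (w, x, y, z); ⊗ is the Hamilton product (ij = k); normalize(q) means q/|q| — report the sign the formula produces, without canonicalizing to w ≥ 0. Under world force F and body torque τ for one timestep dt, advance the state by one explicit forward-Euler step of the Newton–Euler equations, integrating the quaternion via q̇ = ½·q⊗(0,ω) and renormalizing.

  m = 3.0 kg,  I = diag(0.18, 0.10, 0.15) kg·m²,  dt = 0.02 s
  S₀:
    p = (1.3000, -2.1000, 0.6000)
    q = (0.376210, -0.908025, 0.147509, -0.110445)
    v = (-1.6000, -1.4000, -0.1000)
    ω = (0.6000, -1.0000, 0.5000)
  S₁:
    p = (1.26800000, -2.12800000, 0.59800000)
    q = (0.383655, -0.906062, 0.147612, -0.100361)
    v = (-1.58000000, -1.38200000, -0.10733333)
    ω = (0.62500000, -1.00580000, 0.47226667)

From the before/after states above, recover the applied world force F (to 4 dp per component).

F = (3.0000, 2.7000, -1.1000)

v₁ − v₀ = (0.02000000, 0.01800000, -0.00733333)
F = m·Δv/dt = (3.0000, 2.7000, -1.1000)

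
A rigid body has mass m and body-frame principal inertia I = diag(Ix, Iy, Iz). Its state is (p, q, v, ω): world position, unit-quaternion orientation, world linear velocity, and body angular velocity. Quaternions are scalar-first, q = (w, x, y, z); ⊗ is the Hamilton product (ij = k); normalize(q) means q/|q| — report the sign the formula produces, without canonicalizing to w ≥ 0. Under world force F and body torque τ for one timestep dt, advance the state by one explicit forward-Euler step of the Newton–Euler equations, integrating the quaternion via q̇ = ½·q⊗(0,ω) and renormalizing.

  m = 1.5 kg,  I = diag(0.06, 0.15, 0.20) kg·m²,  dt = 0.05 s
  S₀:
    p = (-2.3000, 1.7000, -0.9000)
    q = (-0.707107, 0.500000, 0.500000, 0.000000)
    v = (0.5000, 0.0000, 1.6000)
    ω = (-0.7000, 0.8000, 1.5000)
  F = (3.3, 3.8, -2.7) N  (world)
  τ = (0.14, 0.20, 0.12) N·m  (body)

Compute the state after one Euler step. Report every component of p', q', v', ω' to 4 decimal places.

(τ − ω×Iω)/I = (1.3333, 0.3533, 0.8520)
new body rate ω' = (-0.6333, 0.8177, 1.5426)
2q̇ = q⊗(0,ω) = (-0.0500000, 1.2449749, -1.3156856, -0.3106605)
updated quaternion q' = (-0.7076, 0.5306, 0.4666, -0.0078)
linear accel F/m = (2.2000, 2.5333, -1.8000)
new position p' = (-2.2750, 1.7000, -0.8200)
new velocity v' = (0.6100, 0.1267, 1.5100)

p' = (-2.2750, 1.7000, -0.8200)
q' = (-0.7076, 0.5306, 0.4666, -0.0078)
v' = (0.6100, 0.1267, 1.5100)
ω' = (-0.6333, 0.8177, 1.5426)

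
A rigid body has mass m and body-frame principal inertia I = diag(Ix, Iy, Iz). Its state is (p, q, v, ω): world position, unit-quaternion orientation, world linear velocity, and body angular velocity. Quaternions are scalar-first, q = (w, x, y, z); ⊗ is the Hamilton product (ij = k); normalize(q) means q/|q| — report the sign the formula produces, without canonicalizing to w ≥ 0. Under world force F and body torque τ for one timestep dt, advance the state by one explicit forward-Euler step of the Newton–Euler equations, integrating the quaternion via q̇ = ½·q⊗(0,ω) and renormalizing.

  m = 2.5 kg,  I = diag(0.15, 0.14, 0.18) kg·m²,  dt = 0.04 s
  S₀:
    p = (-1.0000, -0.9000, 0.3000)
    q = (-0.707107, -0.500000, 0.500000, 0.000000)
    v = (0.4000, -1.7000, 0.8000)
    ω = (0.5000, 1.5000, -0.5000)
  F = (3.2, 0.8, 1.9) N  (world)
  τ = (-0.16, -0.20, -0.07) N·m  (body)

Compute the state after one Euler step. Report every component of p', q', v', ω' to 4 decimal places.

p' = (-0.9840, -0.9680, 0.3320)
q' = (-0.7167, -0.5118, 0.4735, -0.0129)
v' = (0.4512, -1.6872, 0.8304)
ω' = (0.4653, 1.4407, -0.5139)

linear accel F/m = (1.2800, 0.3200, 0.7600)
new position p' = (-0.9840, -0.9680, 0.3320)
new velocity v' = (0.4512, -1.6872, 0.8304)
gyro term ω×Iω = (-0.0300, 0.0075, -0.0075)
(τ − ω×Iω)/I = (-0.8667, -1.4821, -0.3472)
new body rate ω' = (0.4653, 1.4407, -0.5139)
q⊗(0,ω) = (-0.5000000, -0.6035535, -1.3106605, -0.6464465)
q' = normalize(q + ½dt·q⊗(0,ω)) = (-0.7167, -0.5118, 0.4735, -0.0129)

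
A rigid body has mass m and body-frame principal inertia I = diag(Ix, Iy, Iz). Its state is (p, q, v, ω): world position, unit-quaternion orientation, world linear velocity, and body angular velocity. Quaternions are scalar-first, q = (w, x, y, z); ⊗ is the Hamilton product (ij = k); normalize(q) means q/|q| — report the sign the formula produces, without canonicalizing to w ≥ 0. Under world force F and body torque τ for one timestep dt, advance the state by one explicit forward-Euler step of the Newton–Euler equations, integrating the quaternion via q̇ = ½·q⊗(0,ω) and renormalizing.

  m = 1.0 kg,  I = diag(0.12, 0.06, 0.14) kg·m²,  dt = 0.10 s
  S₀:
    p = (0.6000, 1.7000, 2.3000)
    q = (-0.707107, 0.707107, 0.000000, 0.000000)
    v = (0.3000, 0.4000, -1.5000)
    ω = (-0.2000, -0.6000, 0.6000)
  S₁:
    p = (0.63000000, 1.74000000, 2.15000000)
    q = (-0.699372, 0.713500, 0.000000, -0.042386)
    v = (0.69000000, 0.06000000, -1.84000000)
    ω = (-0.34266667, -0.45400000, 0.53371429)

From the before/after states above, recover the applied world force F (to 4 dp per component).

Δv = v₁−v₀ = (0.39000000, -0.34000000, -0.34000000)
F = m·Δv/dt = (3.9000, -3.4000, -3.4000)

F = (3.9000, -3.4000, -3.4000)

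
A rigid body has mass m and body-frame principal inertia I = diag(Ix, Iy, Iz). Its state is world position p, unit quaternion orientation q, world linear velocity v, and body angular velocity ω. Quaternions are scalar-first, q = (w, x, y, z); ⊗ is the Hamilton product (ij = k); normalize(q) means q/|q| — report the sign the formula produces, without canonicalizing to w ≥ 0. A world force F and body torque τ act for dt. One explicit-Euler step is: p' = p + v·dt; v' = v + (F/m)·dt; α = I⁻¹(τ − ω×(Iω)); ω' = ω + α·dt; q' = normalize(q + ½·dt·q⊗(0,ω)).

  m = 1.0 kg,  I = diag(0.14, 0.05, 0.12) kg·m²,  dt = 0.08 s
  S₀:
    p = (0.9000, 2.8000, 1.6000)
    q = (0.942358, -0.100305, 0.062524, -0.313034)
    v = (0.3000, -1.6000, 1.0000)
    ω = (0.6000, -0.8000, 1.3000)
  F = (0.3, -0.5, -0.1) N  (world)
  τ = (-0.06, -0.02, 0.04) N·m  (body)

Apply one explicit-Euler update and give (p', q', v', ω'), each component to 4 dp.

precession coupling ω×(Iω) = (-0.0728, 0.0156, 0.0432)
(τ − ω×Iω)/I = (0.0914, -0.7120, -0.0267)
ω' = ω + α·dt = (0.6073, -0.8570, 1.2979)
q⊗(0,ω) = (0.5171464, 0.3962688, -0.8113103, 1.2677950)
q + ½dt·q⊗(0,ω), renormalized = (0.9610, -0.0843, 0.0300, -0.2618)
p' = p + v·dt = (0.9240, 2.6720, 1.6800)
new velocity v' = (0.3240, -1.6400, 0.9920)

p' = (0.9240, 2.6720, 1.6800)
q' = (0.9610, -0.0843, 0.0300, -0.2618)
v' = (0.3240, -1.6400, 0.9920)
ω' = (0.6073, -0.8570, 1.2979)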